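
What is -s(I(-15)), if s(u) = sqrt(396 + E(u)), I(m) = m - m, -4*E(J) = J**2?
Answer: -6*sqrt(11) ≈ -19.900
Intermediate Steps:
E(J) = -J**2/4
I(m) = 0
s(u) = sqrt(396 - u**2/4)
-s(I(-15)) = -sqrt(1584 - 1*0**2)/2 = -sqrt(1584 - 1*0)/2 = -sqrt(1584 + 0)/2 = -sqrt(1584)/2 = -12*sqrt(11)/2 = -6*sqrt(11)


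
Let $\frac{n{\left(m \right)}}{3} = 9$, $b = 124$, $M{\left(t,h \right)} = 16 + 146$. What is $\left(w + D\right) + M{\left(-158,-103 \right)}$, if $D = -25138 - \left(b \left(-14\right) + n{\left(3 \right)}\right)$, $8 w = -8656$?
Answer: $-24349$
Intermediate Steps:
$M{\left(t,h \right)} = 162$
$w = -1082$ ($w = \frac{1}{8} \left(-8656\right) = -1082$)
$n{\left(m \right)} = 27$ ($n{\left(m \right)} = 3 \cdot 9 = 27$)
$D = -23429$ ($D = -25138 - \left(124 \left(-14\right) + 27\right) = -25138 - \left(-1736 + 27\right) = -25138 - -1709 = -25138 + 1709 = -23429$)
$\left(w + D\right) + M{\left(-158,-103 \right)} = \left(-1082 - 23429\right) + 162 = -24511 + 162 = -24349$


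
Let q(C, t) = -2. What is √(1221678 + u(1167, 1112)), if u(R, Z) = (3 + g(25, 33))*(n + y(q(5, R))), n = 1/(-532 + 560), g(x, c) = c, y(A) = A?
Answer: 9*√738997/7 ≈ 1105.3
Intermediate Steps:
n = 1/28 ≈ 0.035714
u(R, Z) = -495/7 (u(R, Z) = (3 + 33)*(1/28 - 2) = 36*(-55/28) = -495/7)
√(1221678 + u(1167, 1112)) = √(1221678 - 495/7) = √(8551251/7) = 9*√738997/7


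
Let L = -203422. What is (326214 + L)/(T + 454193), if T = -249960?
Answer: 122792/204233 ≈ 0.60123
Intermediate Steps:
(326214 + L)/(T + 454193) = (326214 - 203422)/(-249960 + 454193) = 122792/204233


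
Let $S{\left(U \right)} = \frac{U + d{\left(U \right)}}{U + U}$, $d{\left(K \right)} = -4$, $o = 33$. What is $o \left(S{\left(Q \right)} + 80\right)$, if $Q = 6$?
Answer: $\frac{5291}{2} \approx 2645.5$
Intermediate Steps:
$S{\left(U \right)} = \frac{-4 + U}{2 U}$ ($S{\left(U \right)} = \frac{U - 4}{U + U} = \frac{-4 + U}{2 U}$)
$o \left(S{\left(Q \right)} + 80\right) = 33 \left(\frac{-4 + 6}{2 \cdot 6} + 80\right) = 33 \left(\frac{1}{2} \cdot \frac{1}{6} \cdot 2 + 80\right) = 33 \left(\frac{1}{6} + 80\right) = 33 \cdot \frac{481}{6} = \frac{5291}{2}$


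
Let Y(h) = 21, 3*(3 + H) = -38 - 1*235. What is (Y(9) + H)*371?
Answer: -27083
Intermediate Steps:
H = -94 (H = -3 + (-38 - 1*235)/3 = -3 + (-38 - 235)/3 = -3 + (⅓)*(-273) = -3 - 91 = -94)
(Y(9) + H)*371 = (21 - 94)*371 = -73*371 = -27083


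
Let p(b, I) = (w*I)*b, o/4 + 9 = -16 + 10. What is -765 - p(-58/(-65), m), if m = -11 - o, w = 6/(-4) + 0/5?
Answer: -45462/65 ≈ -699.42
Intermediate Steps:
o = -60 (o = -36 + 4*(-16 + 10) = -36 + 4*(-6) = -36 - 24 = -60)
w = -3/2 (w = 6*(-¼) + 0*(⅕) = -3/2 + 0 = -3/2 ≈ -1.5000)
m = 49 (m = -11 - 1*(-60) = -11 + 60 = 49)
p(b, I) = -3*I*b/2 (p(b, I) = (-3*I/2)*b = -3*I*b/2)
-765 - p(-58/(-65), m) = -765 - (-3)*49*(-58/(-65))/2 = -765 - (-3)*49*(-58*(-1/65))/2 = -765 - (-3)*49*58/(2*65) = -765 - 1*(-4263/65) = -765 + 4263/65 = -45462/65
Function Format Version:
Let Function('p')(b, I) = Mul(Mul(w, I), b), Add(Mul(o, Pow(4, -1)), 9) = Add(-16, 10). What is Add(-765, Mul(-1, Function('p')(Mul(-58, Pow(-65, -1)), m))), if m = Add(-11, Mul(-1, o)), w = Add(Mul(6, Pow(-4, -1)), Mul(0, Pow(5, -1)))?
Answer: Rational(-45462, 65) ≈ -699.42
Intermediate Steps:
o = -60 (o = Add(-36, Mul(4, Add(-16, 10))) = Add(-36, Mul(4, -6)) = Add(-36, -24) = -60)
w = Rational(-3, 2) (w = Add(Mul(6, Rational(-1, 4)), Mul(0, Rational(1, 5))) = Add(Rational(-3, 2), 0) = Rational(-3, 2) ≈ -1.5000)
m = 49 (m = Add(-11, Mul(-1, -60)) = Add(-11, 60) = 49)
Function('p')(b, I) = Mul(Rational(-3, 2), I, b) (Function('p')(b, I) = Mul(Mul(Rational(-3, 2), I), b) = Mul(Rational(-3, 2), I, b))
Add(-765, Mul(-1, Function('p')(Mul(-58, Pow(-65, -1)), m))) = Add(-765, Mul(-1, Mul(Rational(-3, 2), 49, Mul(-58, Pow(-65, -1))))) = Add(-765, Mul(-1, Mul(Rational(-3, 2), 49, Mul(-58, Rational(-1, 65))))) = Add(-765, Mul(-1, Mul(Rational(-3, 2), 49, Rational(58, 65)))) = Add(-765, Mul(-1, Rational(-4263, 65))) = Add(-765, Rational(4263, 65)) = Rational(-45462, 65)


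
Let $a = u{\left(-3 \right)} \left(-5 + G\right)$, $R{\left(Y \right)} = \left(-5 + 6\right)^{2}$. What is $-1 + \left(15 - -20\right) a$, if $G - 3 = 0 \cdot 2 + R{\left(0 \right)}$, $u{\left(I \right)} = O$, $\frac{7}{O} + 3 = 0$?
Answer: $\frac{242}{3} \approx 80.667$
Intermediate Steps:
$R{\left(Y \right)} = 1$ ($R{\left(Y \right)} = 1^{2} = 1$)
$O = - \frac{7}{3}$ ($O = \frac{7}{-3 + 0} = \frac{7}{-3} = 7 \left(- \frac{1}{3}\right) = - \frac{7}{3} \approx -2.3333$)
$u{\left(I \right)} = - \frac{7}{3}$
$G = 4$ ($G = 3 + \left(0 \cdot 2 + 1\right) = 3 + \left(0 + 1\right) = 3 + 1 = 4$)
$a = \frac{7}{3}$ ($a = - \frac{7 \left(-5 + 4\right)}{3} = \left(- \frac{7}{3}\right) \left(-1\right) = \frac{7}{3} \approx 2.3333$)
$-1 + \left(15 - -20\right) a = -1 + \left(15 - -20\right) \frac{7}{3} = -1 + \left(15 + 20\right) \frac{7}{3} = -1 + 35 \cdot \frac{7}{3} = -1 + \frac{245}{3} = \frac{242}{3}$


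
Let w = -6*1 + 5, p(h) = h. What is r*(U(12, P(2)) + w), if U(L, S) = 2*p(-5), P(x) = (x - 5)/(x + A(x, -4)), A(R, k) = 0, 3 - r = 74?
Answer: 781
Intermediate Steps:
r = -71 (r = 3 - 1*74 = 3 - 74 = -71)
P(x) = (-5 + x)/x (P(x) = (x - 5)/(x + 0) = (-5 + x)/x)
U(L, S) = -10 (U(L, S) = 2*(-5) = -10)
w = -1 (w = -6 + 5 = -1)
r*(U(12, P(2)) + w) = -71*(-10 - 1) = -71*(-11) = 781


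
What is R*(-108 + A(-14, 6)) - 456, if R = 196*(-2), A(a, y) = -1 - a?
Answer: 36784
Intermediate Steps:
R = -392
R*(-108 + A(-14, 6)) - 456 = -392*(-108 + (-1 - 1*(-14))) - 456 = -392*(-108 + (-1 + 14)) - 456 = -392*(-108 + 13) - 456 = -392*(-95) - 456 = 37240 - 456 = 36784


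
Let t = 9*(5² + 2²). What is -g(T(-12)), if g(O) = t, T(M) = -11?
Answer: -261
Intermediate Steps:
t = 261 (t = 9*(25 + 4) = 9*29 = 261)
g(O) = 261
-g(T(-12)) = -1*261 = -261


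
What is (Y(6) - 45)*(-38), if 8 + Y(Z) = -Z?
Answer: 2242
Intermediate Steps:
Y(Z) = -8 - Z
(Y(6) - 45)*(-38) = ((-8 - 1*6) - 45)*(-38) = ((-8 - 6) - 45)*(-38) = (-14 - 45)*(-38) = -59*(-38) = 2242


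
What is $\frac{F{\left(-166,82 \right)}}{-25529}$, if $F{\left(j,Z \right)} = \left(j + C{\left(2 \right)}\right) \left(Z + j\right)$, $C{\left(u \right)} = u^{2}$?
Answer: $- \frac{1944}{3647} \approx -0.53304$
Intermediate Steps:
$F{\left(j,Z \right)} = \left(4 + j\right) \left(Z + j\right)$ ($F{\left(j,Z \right)} = \left(j + 2^{2}\right) \left(Z + j\right) = \left(j + 4\right) \left(Z + j\right) = \left(4 + j\right) \left(Z + j\right)$)
$\frac{F{\left(-166,82 \right)}}{-25529} = \frac{\left(-166\right)^{2} + 4 \cdot 82 + 4 \left(-166\right) + 82 \left(-166\right)}{-25529} = \left(27556 + 328 - 664 - 13612\right) \left(- \frac{1}{25529}\right) = 13608 \left(- \frac{1}{25529}\right) = - \frac{1944}{3647}$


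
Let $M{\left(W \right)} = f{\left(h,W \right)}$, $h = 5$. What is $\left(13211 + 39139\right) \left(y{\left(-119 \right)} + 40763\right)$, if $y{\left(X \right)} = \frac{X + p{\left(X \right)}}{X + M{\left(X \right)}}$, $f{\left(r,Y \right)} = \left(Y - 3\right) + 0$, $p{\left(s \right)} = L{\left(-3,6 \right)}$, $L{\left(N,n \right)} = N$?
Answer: $\frac{514286661750}{241} \approx 2.134 \cdot 10^{9}$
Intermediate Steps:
$p{\left(s \right)} = -3$
$f{\left(r,Y \right)} = -3 + Y$ ($f{\left(r,Y \right)} = \left(-3 + Y\right) + 0 = -3 + Y$)
$M{\left(W \right)} = -3 + W$
$y{\left(X \right)} = \frac{-3 + X}{-3 + 2 X}$ ($y{\left(X \right)} = \frac{X - 3}{X + \left(-3 + X\right)} = \frac{-3 + X}{-3 + 2 X}$)
$\left(13211 + 39139\right) \left(y{\left(-119 \right)} + 40763\right) = \left(13211 + 39139\right) \left(\frac{-3 - 119}{-3 + 2 \left(-119\right)} + 40763\right) = 52350 \left(\frac{1}{-3 - 238} \left(-122\right) + 40763\right) = 52350 \left(\frac{1}{-241} \left(-122\right) + 40763\right) = 52350 \left(\left(- \frac{1}{241}\right) \left(-122\right) + 40763\right) = 52350 \left(\frac{122}{241} + 40763\right) = 52350 \cdot \frac{9824005}{241} = \frac{514286661750}{241}$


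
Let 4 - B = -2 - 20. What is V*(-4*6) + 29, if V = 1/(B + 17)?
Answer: 1223/43 ≈ 28.442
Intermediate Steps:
B = 26 (B = 4 - (-2 - 20) = 4 - 1*(-22) = 4 + 22 = 26)
V = 1/43 (V = 1/(26 + 17) = 1/43 ≈ 0.023256)
V*(-4*6) + 29 = (-4*6)/43 + 29 = (1/43)*(-24) + 29 = -24/43 + 29 = 1223/43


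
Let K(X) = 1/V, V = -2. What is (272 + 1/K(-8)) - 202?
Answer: 68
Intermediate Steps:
K(X) = -½ (K(X) = 1/(-2) = -½)
(272 + 1/K(-8)) - 202 = (272 + 1/(-½)) - 202 = (272 - 2) - 202 = 270 - 202 = 68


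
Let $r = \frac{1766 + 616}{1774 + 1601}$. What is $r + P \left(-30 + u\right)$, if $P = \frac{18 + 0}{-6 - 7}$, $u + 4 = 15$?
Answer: $\frac{395072}{14625} \approx 27.013$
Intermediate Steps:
$u = 11$ ($u = -4 + 15 = 11$)
$P = - \frac{18}{13}$ ($P = \frac{18}{-13} = 18 \left(- \frac{1}{13}\right) = - \frac{18}{13} \approx -1.3846$)
$r = \frac{794}{1125}$ ($r = \frac{2382}{3375} = 2382 \cdot \frac{1}{3375} = \frac{794}{1125} \approx 0.70578$)
$r + P \left(-30 + u\right) = \frac{794}{1125} - \frac{18 \left(-30 + 11\right)}{13} = \frac{794}{1125} - - \frac{342}{13} = \frac{794}{1125} + \frac{342}{13} = \frac{395072}{14625}$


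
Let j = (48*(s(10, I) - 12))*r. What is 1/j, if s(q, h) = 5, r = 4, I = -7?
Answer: -1/1344 ≈ -0.00074405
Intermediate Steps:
j = -1344 (j = (48*(5 - 12))*4 = (48*(-7))*4 = -336*4 = -1344)
1/j = 1/(-1344) = -1/1344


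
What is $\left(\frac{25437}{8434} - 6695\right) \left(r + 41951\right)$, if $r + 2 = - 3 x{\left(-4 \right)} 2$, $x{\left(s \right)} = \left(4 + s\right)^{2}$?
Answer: $- \frac{2367609656157}{8434} \approx -2.8072 \cdot 10^{8}$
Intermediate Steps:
$r = -2$ ($r = -2 + - 3 \left(4 - 4\right)^{2} \cdot 2 = -2 + - 3 \cdot 0^{2} \cdot 2 = -2 + \left(-3\right) 0 \cdot 2 = -2 + 0 \cdot 2 = -2 + 0 = -2$)
$\left(\frac{25437}{8434} - 6695\right) \left(r + 41951\right) = \left(\frac{25437}{8434} - 6695\right) \left(-2 + 41951\right) = \left(25437 \cdot \frac{1}{8434} - 6695\right) 41949 = \left(\frac{25437}{8434} - 6695\right) 41949 = \left(- \frac{56440193}{8434}\right) 41949 = - \frac{2367609656157}{8434}$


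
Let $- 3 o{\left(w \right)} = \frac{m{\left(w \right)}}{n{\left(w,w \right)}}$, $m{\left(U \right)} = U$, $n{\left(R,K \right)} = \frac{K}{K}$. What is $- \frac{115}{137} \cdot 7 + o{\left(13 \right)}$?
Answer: $- \frac{4196}{411} \approx -10.209$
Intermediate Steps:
$n{\left(R,K \right)} = 1$
$o{\left(w \right)} = - \frac{w}{3}$ ($o{\left(w \right)} = - \frac{w 1^{-1}}{3} = - \frac{w 1}{3} = - \frac{w}{3}$)
$- \frac{115}{137} \cdot 7 + o{\left(13 \right)} = - \frac{115}{137} \cdot 7 - \frac{13}{3} = \left(-115\right) \frac{1}{137} \cdot 7 - \frac{13}{3} = \left(- \frac{115}{137}\right) 7 - \frac{13}{3} = - \frac{805}{137} - \frac{13}{3} = - \frac{4196}{411}$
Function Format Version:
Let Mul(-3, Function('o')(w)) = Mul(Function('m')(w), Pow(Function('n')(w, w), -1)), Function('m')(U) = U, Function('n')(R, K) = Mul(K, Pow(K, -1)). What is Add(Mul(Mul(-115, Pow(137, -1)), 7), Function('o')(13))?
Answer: Rational(-4196, 411) ≈ -10.209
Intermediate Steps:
Function('n')(R, K) = 1
Function('o')(w) = Mul(Rational(-1, 3), w) (Function('o')(w) = Mul(Rational(-1, 3), Mul(w, Pow(1, -1))) = Mul(Rational(-1, 3), Mul(w, 1)) = Mul(Rational(-1, 3), w))
Add(Mul(Mul(-115, Pow(137, -1)), 7), Function('o')(13)) = Add(Mul(Mul(-115, Pow(137, -1)), 7), Mul(Rational(-1, 3), 13)) = Add(Mul(Mul(-115, Rational(1, 137)), 7), Rational(-13, 3)) = Add(Mul(Rational(-115, 137), 7), Rational(-13, 3)) = Add(Rational(-805, 137), Rational(-13, 3)) = Rational(-4196, 411)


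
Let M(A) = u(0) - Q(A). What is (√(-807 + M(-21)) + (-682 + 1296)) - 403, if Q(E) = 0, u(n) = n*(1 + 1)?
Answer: 211 + I*√807 ≈ 211.0 + 28.408*I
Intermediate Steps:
u(n) = 2*n (u(n) = n*2 = 2*n)
M(A) = 0 (M(A) = 2*0 - 1*0 = 0 + 0 = 0)
(√(-807 + M(-21)) + (-682 + 1296)) - 403 = (√(-807 + 0) + (-682 + 1296)) - 403 = (√(-807) + 614) - 403 = (I*√807 + 614) - 403 = (614 + I*√807) - 403 = 211 + I*√807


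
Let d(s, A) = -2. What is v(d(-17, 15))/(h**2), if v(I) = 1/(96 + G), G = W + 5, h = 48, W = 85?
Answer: 1/428544 ≈ 2.3335e-6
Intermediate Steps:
G = 90 (G = 85 + 5 = 90)
v(I) = 1/186 (v(I) = 1/(96 + 90) = 1/186)
v(d(-17, 15))/(h**2) = 1/(186*(48**2)) = (1/186)/2304 = (1/186)*(1/2304) = 1/428544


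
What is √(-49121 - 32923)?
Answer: 6*I*√2279 ≈ 286.43*I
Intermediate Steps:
√(-49121 - 32923) = √(-82044) = 6*I*√2279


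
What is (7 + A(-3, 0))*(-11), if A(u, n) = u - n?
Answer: -44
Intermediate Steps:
(7 + A(-3, 0))*(-11) = (7 + (-3 - 1*0))*(-11) = (7 + (-3 + 0))*(-11) = (7 - 3)*(-11) = 4*(-11) = -44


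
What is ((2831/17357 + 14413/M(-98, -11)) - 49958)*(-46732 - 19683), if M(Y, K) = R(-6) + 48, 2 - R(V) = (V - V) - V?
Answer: 2517329953896485/763708 ≈ 3.2962e+9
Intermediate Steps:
R(V) = 2 + V (R(V) = 2 - ((V - V) - V) = 2 - (0 - V) = 2 - (-1)*V = 2 + V)
M(Y, K) = 44 (M(Y, K) = (2 - 6) + 48 = -4 + 48 = 44)
((2831/17357 + 14413/M(-98, -11)) - 49958)*(-46732 - 19683) = ((2831/17357 + 14413/44) - 49958)*(-46732 - 19683) = ((2831*(1/17357) + 14413*(1/44)) - 49958)*(-66415) = ((2831/17357 + 14413/44) - 49958)*(-66415) = (250291005/763708 - 49958)*(-66415) = -37903033259/763708*(-66415) = 2517329953896485/763708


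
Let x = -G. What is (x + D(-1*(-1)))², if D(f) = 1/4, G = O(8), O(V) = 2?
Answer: 49/16 ≈ 3.0625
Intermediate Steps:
G = 2
D(f) = ¼
x = -2 (x = -1*2 = -2)
(x + D(-1*(-1)))² = (-2 + ¼)² = (-7/4)² = 49/16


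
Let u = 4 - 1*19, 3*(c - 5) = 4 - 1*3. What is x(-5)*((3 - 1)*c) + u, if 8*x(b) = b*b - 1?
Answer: 17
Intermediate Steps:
c = 16/3 (c = 5 + (4 - 1*3)/3 = 5 + (4 - 3)/3 = 5 + (⅓)*1 = 5 + ⅓ = 16/3 ≈ 5.3333)
u = -15 (u = 4 - 19 = -15)
x(b) = -⅛ + b²/8 (x(b) = (b*b - 1)/8 = (b² - 1)/8 = (-1 + b²)/8 = -⅛ + b²/8)
x(-5)*((3 - 1)*c) + u = (-⅛ + (⅛)*(-5)²)*((3 - 1)*(16/3)) - 15 = (-⅛ + (⅛)*25)*(2*(16/3)) - 15 = (-⅛ + 25/8)*(32/3) - 15 = 3*(32/3) - 15 = 32 - 15 = 17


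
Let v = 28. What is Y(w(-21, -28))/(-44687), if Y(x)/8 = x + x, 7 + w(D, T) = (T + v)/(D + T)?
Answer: 112/44687 ≈ 0.0025063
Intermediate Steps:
w(D, T) = -7 + (28 + T)/(D + T) (w(D, T) = -7 + (T + 28)/(D + T) = -7 + (28 + T)/(D + T))
Y(x) = 16*x (Y(x) = 8*(x + x) = 8*(2*x) = 16*x)
Y(w(-21, -28))/(-44687) = (16*((28 - 7*(-21) - 6*(-28))/(-21 - 28)))/(-44687) = (16*((28 + 147 + 168)/(-49)))*(-1/44687) = (16*(-1/49*343))*(-1/44687) = (16*(-7))*(-1/44687) = -112*(-1/44687) = 112/44687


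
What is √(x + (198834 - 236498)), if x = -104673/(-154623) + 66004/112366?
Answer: 3*I*√25631937549589167251/78262919 ≈ 194.07*I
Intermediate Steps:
x = 98952355/78262919 (x = -104673*(-1/154623) + 66004*(1/112366) = 943/1393 + 33002/56183 = 98952355/78262919 ≈ 1.2644)
√(x + (198834 - 236498)) = √(98952355/78262919 + (198834 - 236498)) = √(98952355/78262919 - 37664) = √(-2947595628861/78262919) = 3*I*√25631937549589167251/78262919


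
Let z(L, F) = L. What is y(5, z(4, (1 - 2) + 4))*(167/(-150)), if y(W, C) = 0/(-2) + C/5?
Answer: -334/375 ≈ -0.89067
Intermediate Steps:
y(W, C) = C/5 (y(W, C) = 0*(-½) + C*(⅕) = 0 + C/5 = C/5)
y(5, z(4, (1 - 2) + 4))*(167/(-150)) = ((⅕)*4)*(167/(-150)) = 4*(167*(-1/150))/5 = (⅘)*(-167/150) = -334/375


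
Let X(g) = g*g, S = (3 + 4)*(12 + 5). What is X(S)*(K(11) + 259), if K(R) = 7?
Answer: 3766826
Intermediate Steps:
S = 119 (S = 7*17 = 119)
X(g) = g²
X(S)*(K(11) + 259) = 119²*(7 + 259) = 14161*266 = 3766826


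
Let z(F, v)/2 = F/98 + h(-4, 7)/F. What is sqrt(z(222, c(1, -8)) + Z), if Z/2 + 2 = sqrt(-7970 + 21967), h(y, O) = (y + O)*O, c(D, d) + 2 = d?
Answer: sqrt(48285 + 134162*sqrt(13997))/259 ≈ 15.406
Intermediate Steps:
c(D, d) = -2 + d
h(y, O) = O*(O + y) (h(y, O) = (O + y)*O = O*(O + y))
z(F, v) = 42/F + F/49 (z(F, v) = 2*(F/98 + (7*(7 - 4))/F) = 2*(F*(1/98) + (7*3)/F) = 2*(F/98 + 21/F) = 2*(21/F + F/98) = 42/F + F/49)
Z = -4 + 2*sqrt(13997) (Z = -4 + 2*sqrt(-7970 + 21967) = -4 + 2*sqrt(13997) ≈ 232.62)
sqrt(z(222, c(1, -8)) + Z) = sqrt((42/222 + (1/49)*222) + (-4 + 2*sqrt(13997))) = sqrt((42*(1/222) + 222/49) + (-4 + 2*sqrt(13997))) = sqrt((7/37 + 222/49) + (-4 + 2*sqrt(13997))) = sqrt(8557/1813 + (-4 + 2*sqrt(13997))) = sqrt(1305/1813 + 2*sqrt(13997))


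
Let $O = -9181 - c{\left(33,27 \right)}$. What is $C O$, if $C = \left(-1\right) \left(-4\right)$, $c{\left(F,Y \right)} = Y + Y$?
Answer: $-36940$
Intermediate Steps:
$c{\left(F,Y \right)} = 2 Y$
$C = 4$
$O = -9235$ ($O = -9181 - 2 \cdot 27 = -9181 - 54 = -9235$)
$C O = 4 \left(-9235\right) = -36940$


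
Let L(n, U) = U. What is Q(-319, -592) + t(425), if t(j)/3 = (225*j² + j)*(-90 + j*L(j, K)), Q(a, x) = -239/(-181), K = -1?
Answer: -11365066427011/181 ≈ -6.2790e+10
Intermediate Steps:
Q(a, x) = 239/181 (Q(a, x) = -239*(-1/181) = 239/181)
t(j) = 3*(-90 - j)*(j + 225*j²) (t(j) = 3*((225*j² + j)*(-90 + j*(-1))) = 3*((j + 225*j²)*(-90 - j)) = 3*((-90 - j)*(j + 225*j²)) = 3*(-90 - j)*(j + 225*j²))
Q(-319, -592) + t(425) = 239/181 + 3*425*(-90 - 20251*425 - 225*425²) = 239/181 + 3*425*(-90 - 8606675 - 225*180625) = 239/181 + 3*425*(-90 - 8606675 - 40640625) = 239/181 + 3*425*(-49247390) = 239/181 - 62790422250 = -11365066427011/181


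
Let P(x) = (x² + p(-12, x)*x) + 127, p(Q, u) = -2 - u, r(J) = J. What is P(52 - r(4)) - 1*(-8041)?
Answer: 8072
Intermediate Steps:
P(x) = 127 + x² + x*(-2 - x) (P(x) = (x² + (-2 - x)*x) + 127 = (x² + x*(-2 - x)) + 127 = 127 + x² + x*(-2 - x))
P(52 - r(4)) - 1*(-8041) = (127 - 2*(52 - 1*4)) - 1*(-8041) = (127 - 2*(52 - 4)) + 8041 = (127 - 2*48) + 8041 = (127 - 96) + 8041 = 31 + 8041 = 8072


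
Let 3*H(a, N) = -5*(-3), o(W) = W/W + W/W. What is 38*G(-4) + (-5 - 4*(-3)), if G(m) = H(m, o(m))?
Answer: 197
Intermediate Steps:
o(W) = 2 (o(W) = 1 + 1 = 2)
H(a, N) = 5 (H(a, N) = (-5*(-3))/3 = (⅓)*15 = 5)
G(m) = 5
38*G(-4) + (-5 - 4*(-3)) = 38*5 + (-5 - 4*(-3)) = 190 + (-5 + 12) = 190 + 7 = 197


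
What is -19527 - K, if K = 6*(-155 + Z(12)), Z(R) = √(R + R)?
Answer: -18597 - 12*√6 ≈ -18626.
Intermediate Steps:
Z(R) = √2*√R (Z(R) = √(2*R) = √2*√R)
K = -930 + 12*√6 (K = 6*(-155 + √2*√12) = 6*(-155 + √2*(2*√3)) = 6*(-155 + 2*√6) = -930 + 12*√6 ≈ -900.61)
-19527 - K = -19527 - (-930 + 12*√6) = -19527 + (930 - 12*√6) = -18597 - 12*√6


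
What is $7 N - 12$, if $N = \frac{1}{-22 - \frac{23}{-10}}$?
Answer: $- \frac{2434}{197} \approx -12.355$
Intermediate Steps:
$N = - \frac{10}{197}$ ($N = \frac{1}{-22 - - \frac{23}{10}} = \frac{1}{-22 + \frac{23}{10}} = \frac{1}{- \frac{197}{10}} = - \frac{10}{197} \approx -0.050761$)
$7 N - 12 = 7 \left(- \frac{10}{197}\right) - 12 = - \frac{70}{197} - 12 = - \frac{2434}{197}$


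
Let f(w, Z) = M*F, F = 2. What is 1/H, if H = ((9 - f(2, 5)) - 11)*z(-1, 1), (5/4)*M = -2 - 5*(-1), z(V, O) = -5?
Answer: 1/34 ≈ 0.029412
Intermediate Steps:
M = 12/5 (M = 4*(-2 - 5*(-1))/5 = 4*(-2 + 5)/5 = (4/5)*3 = 12/5 ≈ 2.4000)
f(w, Z) = 24/5 (f(w, Z) = (12/5)*2 = 24/5)
H = 34 (H = ((9 - 1*24/5) - 11)*(-5) = ((9 - 24/5) - 11)*(-5) = (21/5 - 11)*(-5) = -34/5*(-5) = 34)
1/H = 1/34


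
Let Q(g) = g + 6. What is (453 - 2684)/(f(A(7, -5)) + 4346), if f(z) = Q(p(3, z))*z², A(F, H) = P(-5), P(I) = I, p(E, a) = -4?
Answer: -2231/4396 ≈ -0.50751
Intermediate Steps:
Q(g) = 6 + g
A(F, H) = -5
f(z) = 2*z² (f(z) = (6 - 4)*z² = 2*z²)
(453 - 2684)/(f(A(7, -5)) + 4346) = (453 - 2684)/(2*(-5)² + 4346) = -2231/(2*25 + 4346) = -2231/(50 + 4346) = -2231/4396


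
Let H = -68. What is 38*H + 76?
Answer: -2508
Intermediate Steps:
38*H + 76 = 38*(-68) + 76 = -2584 + 76 = -2508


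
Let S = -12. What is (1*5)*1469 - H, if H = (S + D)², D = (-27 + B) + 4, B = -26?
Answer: 3624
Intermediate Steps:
D = -49 (D = (-27 - 26) + 4 = -53 + 4 = -49)
H = 3721 (H = (-12 - 49)² = (-61)² = 3721)
(1*5)*1469 - H = (1*5)*1469 - 1*3721 = 5*1469 - 3721 = 7345 - 3721 = 3624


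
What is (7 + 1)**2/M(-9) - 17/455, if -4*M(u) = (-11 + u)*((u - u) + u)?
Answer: -5977/4095 ≈ -1.4596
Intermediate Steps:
M(u) = -u*(-11 + u)/4 (M(u) = -(-11 + u)*((u - u) + u)/4 = -(-11 + u)*(0 + u)/4 = -(-11 + u)*u/4 = -u*(-11 + u)/4)
(7 + 1)**2/M(-9) - 17/455 = (7 + 1)**2/(((1/4)*(-9)*(11 - 1*(-9)))) - 17/455 = 8**2/(((1/4)*(-9)*(11 + 9))) - 17*1/455 = 64/(((1/4)*(-9)*20)) - 17/455 = 64/(-45) - 17/455 = 64*(-1/45) - 17/455 = -64/45 - 17/455 = -5977/4095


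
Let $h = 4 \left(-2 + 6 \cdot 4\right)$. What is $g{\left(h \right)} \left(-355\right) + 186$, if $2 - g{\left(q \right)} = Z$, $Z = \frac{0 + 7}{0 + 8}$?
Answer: $- \frac{1707}{8} \approx -213.38$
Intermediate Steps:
$h = 88$ ($h = 4 \left(-2 + 24\right) = 4 \cdot 22 = 88$)
$Z = \frac{7}{8} \approx 0.875$
$g{\left(q \right)} = \frac{9}{8}$ ($g{\left(q \right)} = 2 - \frac{7}{8} = \frac{9}{8}$)
$g{\left(h \right)} \left(-355\right) + 186 = \frac{9}{8} \left(-355\right) + 186 = - \frac{3195}{8} + 186 = - \frac{1707}{8}$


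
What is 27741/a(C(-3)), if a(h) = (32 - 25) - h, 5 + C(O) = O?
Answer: 9247/5 ≈ 1849.4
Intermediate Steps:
C(O) = -5 + O
a(h) = 7 - h
27741/a(C(-3)) = 27741/(7 - (-5 - 3)) = 27741/(7 - 1*(-8)) = 27741/(7 + 8) = 27741/15 = 27741*(1/15) = 9247/5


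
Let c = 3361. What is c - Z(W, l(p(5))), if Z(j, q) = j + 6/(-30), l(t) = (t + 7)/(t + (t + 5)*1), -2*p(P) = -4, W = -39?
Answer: 17001/5 ≈ 3400.2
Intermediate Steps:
p(P) = 2 (p(P) = -½*(-4) = 2)
l(t) = (7 + t)/(5 + 2*t) (l(t) = (7 + t)/(t + (5 + t)*1) = (7 + t)/(t + (5 + t)) = (7 + t)/(5 + 2*t))
Z(j, q) = -⅕ + j (Z(j, q) = j + 6*(-1/30) = j - ⅕ = -⅕ + j)
c - Z(W, l(p(5))) = 3361 - (-⅕ - 39) = 3361 - 1*(-196/5) = 3361 + 196/5 = 17001/5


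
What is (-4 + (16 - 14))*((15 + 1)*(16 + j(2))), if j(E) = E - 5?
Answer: -416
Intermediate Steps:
j(E) = -5 + E
(-4 + (16 - 14))*((15 + 1)*(16 + j(2))) = (-4 + (16 - 14))*((15 + 1)*(16 + (-5 + 2))) = (-4 + 2)*(16*(16 - 3)) = -32*13 = -2*208 = -416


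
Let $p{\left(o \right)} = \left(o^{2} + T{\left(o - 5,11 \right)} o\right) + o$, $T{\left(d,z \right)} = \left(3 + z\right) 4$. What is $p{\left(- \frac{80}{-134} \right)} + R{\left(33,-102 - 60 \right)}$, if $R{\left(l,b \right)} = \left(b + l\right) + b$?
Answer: $- \frac{1151939}{4489} \approx -256.61$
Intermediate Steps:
$T{\left(d,z \right)} = 12 + 4 z$
$p{\left(o \right)} = o^{2} + 57 o$ ($p{\left(o \right)} = \left(o^{2} + \left(12 + 4 \cdot 11\right) o\right) + o = \left(o^{2} + \left(12 + 44\right) o\right) + o = \left(o^{2} + 56 o\right) + o = o^{2} + 57 o$)
$R{\left(l,b \right)} = l + 2 b$
$p{\left(- \frac{80}{-134} \right)} + R{\left(33,-102 - 60 \right)} = - \frac{80}{-134} \left(57 - \frac{80}{-134}\right) + \left(33 + 2 \left(-102 - 60\right)\right) = \left(-80\right) \left(- \frac{1}{134}\right) \left(57 - - \frac{40}{67}\right) + \left(33 + 2 \left(-162\right)\right) = \frac{40 \left(57 + \frac{40}{67}\right)}{67} + \left(33 - 324\right) = \frac{40}{67} \cdot \frac{3859}{67} - 291 = \frac{154360}{4489} - 291 = - \frac{1151939}{4489}$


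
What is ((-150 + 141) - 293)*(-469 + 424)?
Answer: 13590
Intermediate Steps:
((-150 + 141) - 293)*(-469 + 424) = (-9 - 293)*(-45) = -302*(-45) = 13590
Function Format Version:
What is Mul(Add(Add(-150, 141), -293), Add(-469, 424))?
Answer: 13590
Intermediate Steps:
Mul(Add(Add(-150, 141), -293), Add(-469, 424)) = Mul(Add(-9, -293), -45) = Mul(-302, -45) = 13590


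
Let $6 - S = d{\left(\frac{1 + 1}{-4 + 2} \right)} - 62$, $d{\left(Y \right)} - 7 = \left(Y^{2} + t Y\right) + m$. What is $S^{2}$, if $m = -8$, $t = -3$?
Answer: $4225$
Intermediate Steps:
$d{\left(Y \right)} = -1 + Y^{2} - 3 Y$ ($d{\left(Y \right)} = 7 - \left(8 - Y^{2} + 3 Y\right) = -1 + Y^{2} - 3 Y$)
$S = 65$ ($S = 6 - \left(\left(-1 + \left(\frac{1 + 1}{-4 + 2}\right)^{2} - 3 \frac{1 + 1}{-4 + 2}\right) - 62\right) = 6 - \left(\left(-1 + \left(\frac{2}{-2}\right)^{2} - 3 \frac{2}{-2}\right) - 62\right) = 6 - \left(\left(-1 + \left(2 \left(- \frac{1}{2}\right)\right)^{2} - 3 \cdot 2 \left(- \frac{1}{2}\right)\right) - 62\right) = 6 - \left(\left(-1 + \left(-1\right)^{2} - -3\right) - 62\right) = 6 - \left(\left(-1 + 1 + 3\right) - 62\right) = 6 - \left(3 - 62\right) = 6 - -59 = 6 + 59 = 65$)
$S^{2} = 65^{2} = 4225$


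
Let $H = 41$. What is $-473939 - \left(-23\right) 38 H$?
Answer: $-438105$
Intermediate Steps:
$-473939 - \left(-23\right) 38 H = -473939 - \left(-23\right) 38 \cdot 41 = -473939 - \left(-874\right) 41 = -473939 - -35834 = -473939 + 35834 = -438105$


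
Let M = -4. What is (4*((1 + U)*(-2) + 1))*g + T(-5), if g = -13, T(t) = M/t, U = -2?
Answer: -776/5 ≈ -155.20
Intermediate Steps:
T(t) = -4/t
(4*((1 + U)*(-2) + 1))*g + T(-5) = (4*((1 - 2)*(-2) + 1))*(-13) - 4/(-5) = (4*(-1*(-2) + 1))*(-13) - 4*(-1/5) = (4*(2 + 1))*(-13) + 4/5 = (4*3)*(-13) + 4/5 = 12*(-13) + 4/5 = -156 + 4/5 = -776/5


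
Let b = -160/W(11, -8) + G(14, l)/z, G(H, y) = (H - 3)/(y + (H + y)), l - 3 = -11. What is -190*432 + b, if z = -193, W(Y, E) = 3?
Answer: -95110367/1158 ≈ -82133.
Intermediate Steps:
l = -8 (l = 3 - 11 = -8)
G(H, y) = (-3 + H)/(H + 2*y)
b = -61727/1158 (b = -160/3 + ((-3 + 14)/(14 + 2*(-8)))/(-193) = -160*⅓ + (11/(14 - 16))*(-1/193) = -160/3 + (11/(-2))*(-1/193) = -160/3 - ½*11*(-1/193) = -160/3 - 11/2*(-1/193) = -160/3 + 11/386 = -61727/1158 ≈ -53.305)
-190*432 + b = -190*432 - 61727/1158 = -82080 - 61727/1158 = -95110367/1158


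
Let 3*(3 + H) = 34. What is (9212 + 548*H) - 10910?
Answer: 8606/3 ≈ 2868.7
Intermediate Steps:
H = 25/3 (H = -3 + (⅓)*34 = -3 + 34/3 = 25/3 ≈ 8.3333)
(9212 + 548*H) - 10910 = (9212 + 548*(25/3)) - 10910 = (9212 + 13700/3) - 10910 = 41336/3 - 10910 = 8606/3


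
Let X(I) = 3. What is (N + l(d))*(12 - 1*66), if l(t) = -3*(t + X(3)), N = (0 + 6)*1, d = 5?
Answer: 972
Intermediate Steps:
N = 6 (N = 6*1 = 6)
l(t) = -9 - 3*t (l(t) = -3*(t + 3) = -3*(3 + t) = -9 - 3*t)
(N + l(d))*(12 - 1*66) = (6 + (-9 - 3*5))*(12 - 1*66) = (6 + (-9 - 15))*(12 - 66) = (6 - 24)*(-54) = -18*(-54) = 972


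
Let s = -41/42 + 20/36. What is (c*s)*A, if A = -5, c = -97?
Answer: -25705/126 ≈ -204.01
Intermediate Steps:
s = -53/126 (s = -41*1/42 + 20*(1/36) = -41/42 + 5/9 = -53/126 ≈ -0.42063)
(c*s)*A = -97*(-53/126)*(-5) = (5141/126)*(-5) = -25705/126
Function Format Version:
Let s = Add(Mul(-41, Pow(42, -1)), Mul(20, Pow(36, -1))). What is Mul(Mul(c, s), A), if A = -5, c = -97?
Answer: Rational(-25705, 126) ≈ -204.01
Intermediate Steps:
s = Rational(-53, 126) (s = Add(Mul(-41, Rational(1, 42)), Mul(20, Rational(1, 36))) = Add(Rational(-41, 42), Rational(5, 9)) = Rational(-53, 126) ≈ -0.42063)
Mul(Mul(c, s), A) = Mul(Mul(-97, Rational(-53, 126)), -5) = Mul(Rational(5141, 126), -5) = Rational(-25705, 126)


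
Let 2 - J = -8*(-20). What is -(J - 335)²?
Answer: -243049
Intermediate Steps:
J = -158 (J = 2 - (-8)*(-20) = 2 - 1*160 = 2 - 160 = -158)
-(J - 335)² = -(-158 - 335)² = -1*(-493)² = -1*243049 = -243049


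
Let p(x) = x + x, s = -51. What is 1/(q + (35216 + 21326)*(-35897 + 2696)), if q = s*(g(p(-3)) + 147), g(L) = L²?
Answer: -1/1877260275 ≈ -5.3269e-10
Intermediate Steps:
p(x) = 2*x
q = -9333 (q = -51*((2*(-3))² + 147) = -51*((-6)² + 147) = -51*(36 + 147) = -51*183 = -9333)
1/(q + (35216 + 21326)*(-35897 + 2696)) = 1/(-9333 + (35216 + 21326)*(-35897 + 2696)) = 1/(-9333 + 56542*(-33201)) = 1/(-9333 - 1877250942) = 1/(-1877260275) = -1/1877260275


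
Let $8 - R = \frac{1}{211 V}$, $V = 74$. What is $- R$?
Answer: $- \frac{124911}{15614} \approx -7.9999$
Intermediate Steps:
$R = \frac{124911}{15614}$ ($R = 8 - \frac{1}{211 \cdot 74} = 8 - \frac{1}{15614} = \frac{124911}{15614} \approx 7.9999$)
$- R = \left(-1\right) \frac{124911}{15614} = - \frac{124911}{15614}$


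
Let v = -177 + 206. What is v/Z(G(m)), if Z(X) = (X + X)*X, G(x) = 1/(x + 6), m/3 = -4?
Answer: 522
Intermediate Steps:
v = 29
m = -12 (m = 3*(-4) = -12)
G(x) = 1/(6 + x)
Z(X) = 2*X² (Z(X) = (2*X)*X = 2*X²)
v/Z(G(m)) = 29/((2*(1/(6 - 12))²)) = 29/((2*(1/(-6))²)) = 29/((2*(-⅙)²)) = 29/((2*(1/36))) = 29/(1/18) = 29*18 = 522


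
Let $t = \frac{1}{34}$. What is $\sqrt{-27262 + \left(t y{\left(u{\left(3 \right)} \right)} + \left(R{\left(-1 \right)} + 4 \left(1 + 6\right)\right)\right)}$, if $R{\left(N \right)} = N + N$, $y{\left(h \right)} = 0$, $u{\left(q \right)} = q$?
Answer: $2 i \sqrt{6809} \approx 165.03 i$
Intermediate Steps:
$t = \frac{1}{34} \approx 0.029412$
$R{\left(N \right)} = 2 N$
$\sqrt{-27262 + \left(t y{\left(u{\left(3 \right)} \right)} + \left(R{\left(-1 \right)} + 4 \left(1 + 6\right)\right)\right)} = \sqrt{-27262 + \left(\frac{1}{34} \cdot 0 + \left(2 \left(-1\right) + 4 \left(1 + 6\right)\right)\right)} = \sqrt{-27262 + \left(0 + \left(-2 + 4 \cdot 7\right)\right)} = \sqrt{-27262 + \left(0 + \left(-2 + 28\right)\right)} = \sqrt{-27262 + \left(0 + 26\right)} = \sqrt{-27262 + 26} = \sqrt{-27236} = 2 i \sqrt{6809}$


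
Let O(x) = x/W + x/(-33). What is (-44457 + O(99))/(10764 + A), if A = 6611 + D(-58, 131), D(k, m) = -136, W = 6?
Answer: -88887/34478 ≈ -2.5781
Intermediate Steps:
O(x) = 3*x/22 (O(x) = x/6 + x/(-33) = x*(⅙) + x*(-1/33) = x/6 - x/33 = 3*x/22)
A = 6475 (A = 6611 - 136 = 6475)
(-44457 + O(99))/(10764 + A) = (-44457 + (3/22)*99)/(10764 + 6475) = (-44457 + 27/2)/17239 = -88887/2*1/17239 = -88887/34478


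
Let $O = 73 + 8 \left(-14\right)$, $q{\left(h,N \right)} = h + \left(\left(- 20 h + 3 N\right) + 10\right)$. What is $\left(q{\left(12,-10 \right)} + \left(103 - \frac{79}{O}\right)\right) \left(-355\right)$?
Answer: $\frac{1979480}{39} \approx 50756.0$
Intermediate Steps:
$q{\left(h,N \right)} = 10 - 19 h + 3 N$ ($q{\left(h,N \right)} = h + \left(10 - 20 h + 3 N\right) = 10 - 19 h + 3 N$)
$O = -39$ ($O = 73 - 112 = -39$)
$\left(q{\left(12,-10 \right)} + \left(103 - \frac{79}{O}\right)\right) \left(-355\right) = \left(\left(10 - 228 + 3 \left(-10\right)\right) + \left(103 - \frac{79}{-39}\right)\right) \left(-355\right) = \left(\left(10 - 228 - 30\right) + \left(103 - - \frac{79}{39}\right)\right) \left(-355\right) = \left(-248 + \left(103 + \frac{79}{39}\right)\right) \left(-355\right) = \left(-248 + \frac{4096}{39}\right) \left(-355\right) = \left(- \frac{5576}{39}\right) \left(-355\right) = \frac{1979480}{39}$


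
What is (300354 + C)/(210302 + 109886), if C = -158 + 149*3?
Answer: 300643/320188 ≈ 0.93896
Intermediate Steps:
C = 289 (C = -158 + 447 = 289)
(300354 + C)/(210302 + 109886) = (300354 + 289)/(210302 + 109886) = 300643/320188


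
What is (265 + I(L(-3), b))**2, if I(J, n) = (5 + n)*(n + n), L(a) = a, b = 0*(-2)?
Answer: 70225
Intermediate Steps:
b = 0
I(J, n) = 2*n*(5 + n) (I(J, n) = (5 + n)*(2*n) = 2*n*(5 + n))
(265 + I(L(-3), b))**2 = (265 + 2*0*(5 + 0))**2 = (265 + 2*0*5)**2 = (265 + 0)**2 = 265**2 = 70225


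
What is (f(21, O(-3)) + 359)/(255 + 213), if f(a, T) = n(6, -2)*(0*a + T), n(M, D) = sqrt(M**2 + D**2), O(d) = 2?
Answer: 359/468 + sqrt(10)/117 ≈ 0.79412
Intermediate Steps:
n(M, D) = sqrt(D**2 + M**2)
f(a, T) = 2*T*sqrt(10) (f(a, T) = sqrt((-2)**2 + 6**2)*(0*a + T) = sqrt(4 + 36)*(0 + T) = sqrt(40)*T = (2*sqrt(10))*T = 2*T*sqrt(10))
(f(21, O(-3)) + 359)/(255 + 213) = (2*2*sqrt(10) + 359)/(255 + 213) = (4*sqrt(10) + 359)/468 = (359 + 4*sqrt(10))*(1/468) = 359/468 + sqrt(10)/117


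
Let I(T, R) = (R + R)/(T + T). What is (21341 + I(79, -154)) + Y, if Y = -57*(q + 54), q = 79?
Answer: 1086886/79 ≈ 13758.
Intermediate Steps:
I(T, R) = R/T (I(T, R) = (2*R)/((2*T)) = (2*R)*(1/(2*T)) = R/T)
Y = -7581 (Y = -57*(79 + 54) = -57*133 = -7581)
(21341 + I(79, -154)) + Y = (21341 - 154/79) - 7581 = 1685785/79 - 7581 = 1086886/79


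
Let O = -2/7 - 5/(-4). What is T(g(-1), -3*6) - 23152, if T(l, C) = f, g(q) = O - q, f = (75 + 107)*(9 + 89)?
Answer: -5316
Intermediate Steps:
f = 17836 (f = 182*98 = 17836)
O = 27/28 (O = -2*⅐ - 5*(-¼) = -2/7 + 5/4 = 27/28 ≈ 0.96429)
g(q) = 27/28 - q
T(l, C) = 17836
T(g(-1), -3*6) - 23152 = 17836 - 23152 = -5316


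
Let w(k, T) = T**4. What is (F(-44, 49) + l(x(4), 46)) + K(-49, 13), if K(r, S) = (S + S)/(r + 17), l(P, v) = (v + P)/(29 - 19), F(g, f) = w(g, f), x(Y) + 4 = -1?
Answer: 461184343/80 ≈ 5.7648e+6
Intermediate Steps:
x(Y) = -5 (x(Y) = -4 - 1 = -5)
F(g, f) = f**4
l(P, v) = P/10 + v/10 (l(P, v) = (P + v)/10 = (P + v)*(1/10) = P/10 + v/10)
K(r, S) = 2*S/(17 + r) (K(r, S) = (2*S)/(17 + r) = 2*S/(17 + r))
(F(-44, 49) + l(x(4), 46)) + K(-49, 13) = (49**4 + ((1/10)*(-5) + (1/10)*46)) + 2*13/(17 - 49) = (5764801 + (-1/2 + 23/5)) + 2*13/(-32) = (5764801 + 41/10) + 2*13*(-1/32) = 57648051/10 - 13/16 = 461184343/80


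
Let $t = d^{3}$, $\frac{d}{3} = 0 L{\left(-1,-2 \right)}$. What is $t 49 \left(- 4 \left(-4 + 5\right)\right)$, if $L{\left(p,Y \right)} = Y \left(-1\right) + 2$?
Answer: $0$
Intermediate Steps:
$L{\left(p,Y \right)} = 2 - Y$ ($L{\left(p,Y \right)} = - Y + 2 = 2 - Y$)
$d = 0$ ($d = 3 \cdot 0 \left(2 - -2\right) = 3 \cdot 0 \left(2 + 2\right) = 3 \cdot 0 \cdot 4 = 3 \cdot 0 = 0$)
$t = 0$ ($t = 0^{3} = 0$)
$t 49 \left(- 4 \left(-4 + 5\right)\right) = 0 \cdot 49 \left(- 4 \left(-4 + 5\right)\right) = 0 \left(\left(-4\right) 1\right) = 0 \left(-4\right) = 0$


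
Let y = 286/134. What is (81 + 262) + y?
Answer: 23124/67 ≈ 345.13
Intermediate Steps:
y = 143/67 (y = 286*(1/134) = 143/67 ≈ 2.1343)
(81 + 262) + y = (81 + 262) + 143/67 = 343 + 143/67 = 23124/67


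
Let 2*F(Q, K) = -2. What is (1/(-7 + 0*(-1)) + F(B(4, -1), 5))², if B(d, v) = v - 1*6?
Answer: 64/49 ≈ 1.3061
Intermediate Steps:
B(d, v) = -6 + v (B(d, v) = v - 6 = -6 + v)
F(Q, K) = -1 (F(Q, K) = (½)*(-2) = -1)
(1/(-7 + 0*(-1)) + F(B(4, -1), 5))² = (1/(-7 + 0*(-1)) - 1)² = (1/(-7 + 0) - 1)² = (1/(-7) - 1)² = (-⅐ - 1)² = (-8/7)² = 64/49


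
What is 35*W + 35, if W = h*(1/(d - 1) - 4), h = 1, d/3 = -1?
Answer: -455/4 ≈ -113.75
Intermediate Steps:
d = -3 (d = 3*(-1) = -3)
W = -17/4 (W = 1*(1/(-3 - 1) - 4) = 1*(1/(-4) - 4) = 1*(-¼ - 4) = 1*(-17/4) = -17/4 ≈ -4.2500)
35*W + 35 = 35*(-17/4) + 35 = -595/4 + 35 = -455/4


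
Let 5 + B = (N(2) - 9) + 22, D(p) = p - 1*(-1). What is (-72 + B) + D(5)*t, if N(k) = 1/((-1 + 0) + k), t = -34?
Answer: -267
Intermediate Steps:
D(p) = 1 + p (D(p) = p + 1 = 1 + p)
N(k) = 1/(-1 + k)
B = 9 (B = -5 + ((1/(-1 + 2) - 9) + 22) = -5 + ((1/1 - 9) + 22) = -5 + ((1 - 9) + 22) = -5 + (-8 + 22) = -5 + 14 = 9)
(-72 + B) + D(5)*t = (-72 + 9) + (1 + 5)*(-34) = -63 + 6*(-34) = -63 - 204 = -267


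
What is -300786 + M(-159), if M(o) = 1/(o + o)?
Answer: -95649949/318 ≈ -3.0079e+5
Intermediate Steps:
M(o) = 1/(2*o)
-300786 + M(-159) = -300786 + (½)/(-159) = -300786 + (½)*(-1/159) = -300786 - 1/318 = -95649949/318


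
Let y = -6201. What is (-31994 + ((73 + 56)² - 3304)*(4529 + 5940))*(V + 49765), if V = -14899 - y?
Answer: 5732668153953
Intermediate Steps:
V = -8698 (V = -14899 - 1*(-6201) = -14899 + 6201 = -8698)
(-31994 + ((73 + 56)² - 3304)*(4529 + 5940))*(V + 49765) = (-31994 + ((73 + 56)² - 3304)*(4529 + 5940))*(-8698 + 49765) = (-31994 + (129² - 3304)*10469)*41067 = (-31994 + (16641 - 3304)*10469)*41067 = (-31994 + 13337*10469)*41067 = (-31994 + 139625053)*41067 = 139593059*41067 = 5732668153953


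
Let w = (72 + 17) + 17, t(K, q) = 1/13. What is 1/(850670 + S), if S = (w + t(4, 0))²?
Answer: 169/145664871 ≈ 1.1602e-6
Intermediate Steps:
t(K, q) = 1/13
w = 106 (w = 89 + 17 = 106)
S = 1901641/169 (S = (106 + 1/13)² = (1379/13)² = 1901641/169 ≈ 11252.)
1/(850670 + S) = 1/(850670 + 1901641/169) = 1/(145664871/169) = 169/145664871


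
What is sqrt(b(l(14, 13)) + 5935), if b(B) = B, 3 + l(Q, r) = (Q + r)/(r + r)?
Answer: sqrt(4010734)/26 ≈ 77.026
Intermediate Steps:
l(Q, r) = -3 + (Q + r)/(2*r) (l(Q, r) = -3 + (Q + r)/(r + r) = -3 + (Q + r)/((2*r)) = -3 + (Q + r)*(1/(2*r)) = -3 + (Q + r)/(2*r))
sqrt(b(l(14, 13)) + 5935) = sqrt((1/2)*(14 - 5*13)/13 + 5935) = sqrt((1/2)*(1/13)*(14 - 65) + 5935) = sqrt((1/2)*(1/13)*(-51) + 5935) = sqrt(-51/26 + 5935) = sqrt(154259/26) = sqrt(4010734)/26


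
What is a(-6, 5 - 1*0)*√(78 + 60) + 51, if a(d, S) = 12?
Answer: 51 + 12*√138 ≈ 191.97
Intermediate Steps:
a(-6, 5 - 1*0)*√(78 + 60) + 51 = 12*√(78 + 60) + 51 = 12*√138 + 51 = 51 + 12*√138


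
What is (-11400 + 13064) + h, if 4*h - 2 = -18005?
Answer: -11347/4 ≈ -2836.8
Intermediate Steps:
h = -18003/4 (h = ½ + (¼)*(-18005) = ½ - 18005/4 = -18003/4 ≈ -4500.8)
(-11400 + 13064) + h = (-11400 + 13064) - 18003/4 = 1664 - 18003/4 = -11347/4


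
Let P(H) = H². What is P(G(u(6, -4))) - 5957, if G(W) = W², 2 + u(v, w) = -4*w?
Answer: 32459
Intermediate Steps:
u(v, w) = -2 - 4*w
P(G(u(6, -4))) - 5957 = ((-2 - 4*(-4))²)² - 5957 = ((-2 + 16)²)² - 5957 = (14²)² - 5957 = 196² - 5957 = 38416 - 5957 = 32459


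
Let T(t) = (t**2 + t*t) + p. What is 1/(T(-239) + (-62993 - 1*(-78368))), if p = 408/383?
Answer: 383/49643719 ≈ 7.7150e-6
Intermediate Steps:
p = 408/383 (p = 408*(1/383) = 408/383 ≈ 1.0653)
T(t) = 408/383 + 2*t**2 (T(t) = (t**2 + t*t) + 408/383 = (t**2 + t**2) + 408/383 = 2*t**2 + 408/383 = 408/383 + 2*t**2)
1/(T(-239) + (-62993 - 1*(-78368))) = 1/((408/383 + 2*(-239)**2) + (-62993 - 1*(-78368))) = 1/((408/383 + 2*57121) + (-62993 + 78368)) = 1/((408/383 + 114242) + 15375) = 1/(43755094/383 + 15375) = 1/(49643719/383) = 383/49643719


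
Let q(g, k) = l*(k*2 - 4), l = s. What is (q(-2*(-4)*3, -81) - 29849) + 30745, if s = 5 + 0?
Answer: 66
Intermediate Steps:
s = 5
l = 5
q(g, k) = -20 + 10*k (q(g, k) = 5*(k*2 - 4) = 5*(2*k - 4) = 5*(-4 + 2*k) = -20 + 10*k)
(q(-2*(-4)*3, -81) - 29849) + 30745 = ((-20 + 10*(-81)) - 29849) + 30745 = ((-20 - 810) - 29849) + 30745 = (-830 - 29849) + 30745 = -30679 + 30745 = 66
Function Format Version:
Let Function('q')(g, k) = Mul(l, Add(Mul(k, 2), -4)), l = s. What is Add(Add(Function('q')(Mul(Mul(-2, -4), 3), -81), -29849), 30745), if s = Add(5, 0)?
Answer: 66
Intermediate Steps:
s = 5
l = 5
Function('q')(g, k) = Add(-20, Mul(10, k)) (Function('q')(g, k) = Mul(5, Add(Mul(k, 2), -4)) = Mul(5, Add(Mul(2, k), -4)) = Mul(5, Add(-4, Mul(2, k))) = Add(-20, Mul(10, k)))
Add(Add(Function('q')(Mul(Mul(-2, -4), 3), -81), -29849), 30745) = Add(Add(Add(-20, Mul(10, -81)), -29849), 30745) = Add(Add(Add(-20, -810), -29849), 30745) = Add(Add(-830, -29849), 30745) = Add(-30679, 30745) = 66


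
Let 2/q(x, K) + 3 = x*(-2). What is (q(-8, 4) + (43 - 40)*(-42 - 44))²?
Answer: 11235904/169 ≈ 66485.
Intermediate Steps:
q(x, K) = 2/(-3 - 2*x) (q(x, K) = 2/(-3 + x*(-2)) = 2/(-3 - 2*x))
(q(-8, 4) + (43 - 40)*(-42 - 44))² = (-2/(3 + 2*(-8)) + (43 - 40)*(-42 - 44))² = (-2/(3 - 16) + 3*(-86))² = (-2/(-13) - 258)² = (-2*(-1/13) - 258)² = (2/13 - 258)² = (-3352/13)² = 11235904/169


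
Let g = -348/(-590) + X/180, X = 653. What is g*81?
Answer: 403119/1180 ≈ 341.63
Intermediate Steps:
g = 44791/10620 (g = -348/(-590) + 653/180 = -348*(-1/590) + 653*(1/180) = 174/295 + 653/180 = 44791/10620 ≈ 4.2176)
g*81 = (44791/10620)*81 = 403119/1180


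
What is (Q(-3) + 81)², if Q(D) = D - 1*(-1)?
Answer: 6241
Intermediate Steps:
Q(D) = 1 + D (Q(D) = D + 1 = 1 + D)
(Q(-3) + 81)² = ((1 - 3) + 81)² = (-2 + 81)² = 79² = 6241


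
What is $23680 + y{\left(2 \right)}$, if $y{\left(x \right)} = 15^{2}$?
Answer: $23905$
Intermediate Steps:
$y{\left(x \right)} = 225$
$23680 + y{\left(2 \right)} = 23680 + 225 = 23905$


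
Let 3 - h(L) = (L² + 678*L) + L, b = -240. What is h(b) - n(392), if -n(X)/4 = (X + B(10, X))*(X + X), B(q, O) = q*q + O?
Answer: 2877587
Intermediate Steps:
B(q, O) = O + q² (B(q, O) = q² + O = O + q²)
h(L) = 3 - L² - 679*L (h(L) = 3 - ((L² + 678*L) + L) = 3 - (L² + 679*L) = 3 + (-L² - 679*L) = 3 - L² - 679*L)
n(X) = -8*X*(100 + 2*X) (n(X) = -4*(X + (X + 10²))*(X + X) = -4*(X + (X + 100))*2*X = -4*(X + (100 + X))*2*X = -4*(100 + 2*X)*2*X = -8*X*(100 + 2*X))
h(b) - n(392) = (3 - 1*(-240)² - 679*(-240)) - (-16)*392*(50 + 392) = (3 - 1*57600 + 162960) - (-16)*392*442 = (3 - 57600 + 162960) - 1*(-2772224) = 105363 + 2772224 = 2877587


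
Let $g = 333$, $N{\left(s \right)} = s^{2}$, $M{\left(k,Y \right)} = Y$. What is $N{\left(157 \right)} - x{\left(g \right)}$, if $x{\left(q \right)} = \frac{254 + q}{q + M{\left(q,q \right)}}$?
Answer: $\frac{16415647}{666} \approx 24648.0$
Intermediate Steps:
$x{\left(q \right)} = \frac{254 + q}{2 q}$ ($x{\left(q \right)} = \frac{254 + q}{q + q} = \frac{254 + q}{2 q}$)
$N{\left(157 \right)} - x{\left(g \right)} = 157^{2} - \frac{254 + 333}{2 \cdot 333} = 24649 - \frac{1}{2} \cdot \frac{1}{333} \cdot 587 = 24649 - \frac{587}{666} = \frac{16415647}{666}$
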